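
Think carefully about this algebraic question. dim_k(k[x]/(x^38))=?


Basis: 1,x,...,x^37
dim=38


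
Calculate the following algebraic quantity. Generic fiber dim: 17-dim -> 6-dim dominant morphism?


dim(fiber)=dim(X)-dim(Y)=17-6=11


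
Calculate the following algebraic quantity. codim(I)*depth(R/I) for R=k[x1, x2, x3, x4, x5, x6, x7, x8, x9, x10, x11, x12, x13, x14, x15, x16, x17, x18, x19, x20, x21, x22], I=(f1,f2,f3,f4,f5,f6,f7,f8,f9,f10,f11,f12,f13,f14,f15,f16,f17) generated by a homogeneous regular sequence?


codim=17, depth=dim(R/I)=22-17=5
Product=17*5=85


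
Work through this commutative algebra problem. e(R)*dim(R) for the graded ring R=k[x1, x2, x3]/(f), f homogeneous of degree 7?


e(R)=deg(f)=7, dim(R)=3-1=2
e*dim=7*2=14


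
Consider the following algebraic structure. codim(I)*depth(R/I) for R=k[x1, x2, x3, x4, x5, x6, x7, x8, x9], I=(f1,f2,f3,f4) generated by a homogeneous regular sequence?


codim=4, depth=dim(R/I)=9-4=5
Product=4*5=20


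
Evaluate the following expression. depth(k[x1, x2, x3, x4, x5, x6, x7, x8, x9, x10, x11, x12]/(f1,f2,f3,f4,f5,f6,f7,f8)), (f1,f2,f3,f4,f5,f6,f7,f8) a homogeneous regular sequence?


depth(R)=12
depth(R/I)=12-8=4


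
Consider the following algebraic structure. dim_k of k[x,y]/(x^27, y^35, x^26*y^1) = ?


k[x,y]/I, I = (x^27, y^35, x^26*y^1)
Rect: 27x35=945. Corner: (27-26)x(35-1)=34.
dim = 945-34 = 911


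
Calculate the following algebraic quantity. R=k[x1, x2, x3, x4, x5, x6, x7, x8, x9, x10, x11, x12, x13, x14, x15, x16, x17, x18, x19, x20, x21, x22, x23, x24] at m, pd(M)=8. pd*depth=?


pd+depth=24
depth=24-8=16
pd*depth=8*16=128


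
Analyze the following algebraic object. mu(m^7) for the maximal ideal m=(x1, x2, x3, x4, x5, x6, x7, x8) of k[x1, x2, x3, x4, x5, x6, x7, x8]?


Graded Nakayama: mu(m^d) = dim_k (m^d/m^(d+1)) = #degree-7 monomials in 8 vars
C(n+d-1,d)=C(14,7)=3432


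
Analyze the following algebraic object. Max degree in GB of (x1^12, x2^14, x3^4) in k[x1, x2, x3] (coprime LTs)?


Pure powers, coprime LTs => already GB.
Degrees: 12, 14, 4
Max=14


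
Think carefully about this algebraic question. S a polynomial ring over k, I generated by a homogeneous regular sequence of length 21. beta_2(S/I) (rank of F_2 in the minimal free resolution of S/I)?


Regular sequence => Koszul complex is the minimal free resolution.
Syz_1 minimally generated by Koszul relations f_i*e_j - f_j*e_i (i<j): mu(Syz_1) = beta_2 = C(m,2) = m(m-1)/2
m=21
21*20/2 = 210


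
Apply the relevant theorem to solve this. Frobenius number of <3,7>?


gcd(3,7)=1 => F=ab-a-b=3*7-3-7=21-10=11


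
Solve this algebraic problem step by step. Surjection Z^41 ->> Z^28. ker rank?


rank(ker) = 41-28 = 13


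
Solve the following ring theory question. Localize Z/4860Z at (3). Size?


3-primary part: 4860=3^5*20
Size=3^5=243


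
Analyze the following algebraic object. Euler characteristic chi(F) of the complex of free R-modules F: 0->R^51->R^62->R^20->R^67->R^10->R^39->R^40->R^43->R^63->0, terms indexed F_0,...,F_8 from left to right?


chi = sum (-1)^i * rank:
(-1)^0*51=51
(-1)^1*62=-62
(-1)^2*20=20
(-1)^3*67=-67
(-1)^4*10=10
(-1)^5*39=-39
(-1)^6*40=40
(-1)^7*43=-43
(-1)^8*63=63
chi=-27


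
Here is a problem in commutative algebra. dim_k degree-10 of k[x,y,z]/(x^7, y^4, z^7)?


Need i<7, j<4, k<7 with i+j+k=10.
For each i, j ranges over max(0,10-i-6)..min(3,10-i):
  i=0: j in [4,3] -> 0
  i=1: j in [3,3] -> 1
  i=2: j in [2,3] -> 2
  i=3: j in [1,3] -> 3
  i=4: j in [0,3] -> 4
  i=5: j in [0,3] -> 4
  i=6: j in [0,3] -> 4
H(10) = 0+1+2+3+4+4+4 = 18


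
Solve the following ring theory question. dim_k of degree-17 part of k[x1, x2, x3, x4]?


C(d+n-1,n-1)=C(20,3)=1140


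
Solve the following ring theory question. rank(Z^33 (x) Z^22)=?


rank(M(x)N) = rank(M)*rank(N)
33*22 = 726


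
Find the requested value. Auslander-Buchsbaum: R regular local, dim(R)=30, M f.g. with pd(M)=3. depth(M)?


pd+depth=depth(R)=30
depth=30-3=27


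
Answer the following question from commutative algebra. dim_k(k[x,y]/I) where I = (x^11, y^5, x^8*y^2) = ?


k[x,y]/I, I = (x^11, y^5, x^8*y^2)
Rect: 11x5=55. Corner: (11-8)x(5-2)=9.
dim = 55-9 = 46


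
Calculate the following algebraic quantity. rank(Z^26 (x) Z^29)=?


rank(M(x)N) = rank(M)*rank(N)
26*29 = 754


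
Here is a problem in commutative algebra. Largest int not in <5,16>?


gcd(5,16)=1 => F=ab-a-b=5*16-5-16=80-21=59


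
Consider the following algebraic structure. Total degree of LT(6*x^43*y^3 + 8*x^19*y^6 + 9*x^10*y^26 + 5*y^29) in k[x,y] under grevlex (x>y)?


LT: 6*x^43*y^3
deg_x=43, deg_y=3
Total=43+3=46


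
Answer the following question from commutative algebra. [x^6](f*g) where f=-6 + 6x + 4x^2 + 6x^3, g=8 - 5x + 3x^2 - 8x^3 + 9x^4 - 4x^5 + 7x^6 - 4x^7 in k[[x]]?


[x^6] = sum a_i*b_j, i+j=6
  -6*7=-42
  6*-4=-24
  4*9=36
  6*-8=-48
Sum=-78


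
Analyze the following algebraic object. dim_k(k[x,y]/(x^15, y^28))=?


Basis: x^i*y^j, i<15, j<28
15*28=420


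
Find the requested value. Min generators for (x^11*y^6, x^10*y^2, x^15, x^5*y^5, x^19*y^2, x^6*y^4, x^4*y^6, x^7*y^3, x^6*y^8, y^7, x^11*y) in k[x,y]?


Remove redundant (divisible by others).
x^11*y^6 redundant.
x^6*y^8 redundant.
x^19*y^2 redundant.
Min: x^15, x^11*y, x^10*y^2, x^7*y^3, x^6*y^4, x^5*y^5, x^4*y^6, y^7
Count=8


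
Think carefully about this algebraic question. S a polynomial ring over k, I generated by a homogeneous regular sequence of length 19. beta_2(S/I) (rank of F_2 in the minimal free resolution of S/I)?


Regular sequence => Koszul complex is the minimal free resolution.
Syz_1 minimally generated by Koszul relations f_i*e_j - f_j*e_i (i<j): mu(Syz_1) = beta_2 = C(m,2) = m(m-1)/2
m=19
19*18/2 = 171


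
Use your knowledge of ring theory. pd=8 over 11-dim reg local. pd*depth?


pd+depth=11
depth=11-8=3
pd*depth=8*3=24


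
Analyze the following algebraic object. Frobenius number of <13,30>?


gcd(13,30)=1 => F=ab-a-b=13*30-13-30=390-43=347


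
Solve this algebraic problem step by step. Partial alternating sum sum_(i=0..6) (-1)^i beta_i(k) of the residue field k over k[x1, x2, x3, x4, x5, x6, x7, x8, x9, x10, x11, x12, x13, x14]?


Koszul resolution: beta_i(k)=C(n,i), n=14
sum_(i=0..p) (-1)^i C(n,i) = (-1)^p C(n-1,p)
(-1)^6*C(13,6) = (-1)^6*1716 = 1716


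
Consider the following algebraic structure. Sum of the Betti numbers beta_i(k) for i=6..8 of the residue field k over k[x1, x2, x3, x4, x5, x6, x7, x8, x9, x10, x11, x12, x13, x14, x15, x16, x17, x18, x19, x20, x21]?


Koszul resolution: beta_i(k)=C(n,i), n=21
C(21,6)=54264, C(21,7)=116280, C(21,8)=203490
Sum=374034


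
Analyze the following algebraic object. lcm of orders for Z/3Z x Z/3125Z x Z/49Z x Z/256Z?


Exponent = lcm of the cyclic orders; pairwise coprime => product.
3^1*5^5*7^2*2^8=3*3125*49*256=117600000


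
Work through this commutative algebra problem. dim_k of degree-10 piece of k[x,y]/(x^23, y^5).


k[x,y], I = (x^23, y^5), d = 10
Need i < 23 and d-i < 5.
Range: 6 <= i <= 10.
H(10) = 5


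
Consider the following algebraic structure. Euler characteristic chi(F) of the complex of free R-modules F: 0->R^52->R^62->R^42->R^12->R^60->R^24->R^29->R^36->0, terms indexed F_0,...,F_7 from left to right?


chi = sum (-1)^i * rank:
(-1)^0*52=52
(-1)^1*62=-62
(-1)^2*42=42
(-1)^3*12=-12
(-1)^4*60=60
(-1)^5*24=-24
(-1)^6*29=29
(-1)^7*36=-36
chi=49


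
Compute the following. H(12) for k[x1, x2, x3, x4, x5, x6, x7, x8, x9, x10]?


C(d+n-1,n-1)=C(21,9)=293930


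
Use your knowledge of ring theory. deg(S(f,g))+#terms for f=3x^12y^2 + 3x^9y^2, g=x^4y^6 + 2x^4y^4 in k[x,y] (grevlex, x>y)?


LT(f)=3x^12y^2, LT(g)=x^4y^6
lcm(LM)=x^12y^6
S(f,g) (scaled by 3 to clear denominators) = y^4*f - 3x^8*g = -6x^12y^4 + 3x^9y^6
2 terms, deg 16.
16+2=18


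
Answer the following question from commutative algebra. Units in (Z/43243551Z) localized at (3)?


Local ring = Z/19683Z.
phi(19683) = 3^8*(3-1) = 13122


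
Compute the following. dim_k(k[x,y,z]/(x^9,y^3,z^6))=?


Basis: x^iy^jz^k, i<9,j<3,k<6
9*3*6=162


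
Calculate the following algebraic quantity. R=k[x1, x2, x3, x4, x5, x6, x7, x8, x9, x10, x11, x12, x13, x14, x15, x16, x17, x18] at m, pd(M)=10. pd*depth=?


pd+depth=18
depth=18-10=8
pd*depth=10*8=80


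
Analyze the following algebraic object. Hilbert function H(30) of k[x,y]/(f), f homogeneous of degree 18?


H(t)=d for t>=d-1.
d=18, t=30
H(30)=18


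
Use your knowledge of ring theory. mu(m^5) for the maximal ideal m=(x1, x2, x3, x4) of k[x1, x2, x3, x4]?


Graded Nakayama: mu(m^d) = dim_k (m^d/m^(d+1)) = #degree-5 monomials in 4 vars
C(n+d-1,d)=C(8,5)=56


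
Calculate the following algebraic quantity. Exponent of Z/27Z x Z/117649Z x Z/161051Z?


Exponent = lcm of the cyclic orders; pairwise coprime => product.
3^3*7^6*11^5=27*117649*161051=511582205673


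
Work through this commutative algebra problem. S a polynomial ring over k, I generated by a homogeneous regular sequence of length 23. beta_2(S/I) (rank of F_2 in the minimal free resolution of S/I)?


Regular sequence => Koszul complex is the minimal free resolution.
Syz_1 minimally generated by Koszul relations f_i*e_j - f_j*e_i (i<j): mu(Syz_1) = beta_2 = C(m,2) = m(m-1)/2
m=23
23*22/2 = 253


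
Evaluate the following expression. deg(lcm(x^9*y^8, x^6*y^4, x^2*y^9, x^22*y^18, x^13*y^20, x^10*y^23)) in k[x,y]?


lcm = componentwise max:
x: max(9,6,2,22,13,10)=22
y: max(8,4,9,18,20,23)=23
Total=22+23=45


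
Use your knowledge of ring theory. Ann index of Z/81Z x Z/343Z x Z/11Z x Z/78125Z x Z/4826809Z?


Exponent = lcm of the cyclic orders; pairwise coprime => product.
3^4*7^3*11^1*5^7*13^6=81*343*11*78125*4826809=115244967102890625


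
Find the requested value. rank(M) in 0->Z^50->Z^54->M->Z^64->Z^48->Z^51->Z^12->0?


Alt sum=0:
(-1)^0*50 + (-1)^1*54 + (-1)^2*? + (-1)^3*64 + (-1)^4*48 + (-1)^5*51 + (-1)^6*12=0
rank(M)=59


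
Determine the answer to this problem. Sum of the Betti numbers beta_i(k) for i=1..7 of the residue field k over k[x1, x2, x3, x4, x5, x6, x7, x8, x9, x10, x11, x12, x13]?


Koszul resolution: beta_i(k)=C(n,i), n=13
C(13,1)=13, C(13,2)=78, C(13,3)=286, C(13,4)=715, C(13,5)=1287, C(13,6)=1716, C(13,7)=1716
Sum=5811


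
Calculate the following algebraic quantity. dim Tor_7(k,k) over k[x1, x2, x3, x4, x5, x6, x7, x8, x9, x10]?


Koszul: C(n,i)=C(10,7)=120


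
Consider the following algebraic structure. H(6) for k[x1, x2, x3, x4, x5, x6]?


C(d+n-1,n-1)=C(11,5)=462


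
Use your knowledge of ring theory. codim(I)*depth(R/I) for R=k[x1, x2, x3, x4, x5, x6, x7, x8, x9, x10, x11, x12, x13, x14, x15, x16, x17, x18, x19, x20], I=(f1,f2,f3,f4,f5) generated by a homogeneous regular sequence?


codim=5, depth=dim(R/I)=20-5=15
Product=5*15=75


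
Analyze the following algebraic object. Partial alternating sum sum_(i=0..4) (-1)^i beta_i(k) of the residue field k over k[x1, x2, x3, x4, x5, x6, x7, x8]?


Koszul resolution: beta_i(k)=C(n,i), n=8
sum_(i=0..p) (-1)^i C(n,i) = (-1)^p C(n-1,p)
(-1)^4*C(7,4) = (-1)^4*35 = 35


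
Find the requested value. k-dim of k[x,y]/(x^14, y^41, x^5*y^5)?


k[x,y]/I, I = (x^14, y^41, x^5*y^5)
Rect: 14x41=574. Corner: (14-5)x(41-5)=324.
dim = 574-324 = 250


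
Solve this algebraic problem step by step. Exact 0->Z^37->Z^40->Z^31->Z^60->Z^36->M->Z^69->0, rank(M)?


Alt sum=0:
(-1)^0*37 + (-1)^1*40 + (-1)^2*31 + (-1)^3*60 + (-1)^4*36 + (-1)^5*? + (-1)^6*69=0
rank(M)=73


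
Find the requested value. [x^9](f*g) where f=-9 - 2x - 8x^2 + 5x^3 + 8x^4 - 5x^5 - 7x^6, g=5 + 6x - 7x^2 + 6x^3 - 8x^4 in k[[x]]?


[x^9] = sum a_i*b_j, i+j=9
  -5*-8=40
  -7*6=-42
Sum=-2


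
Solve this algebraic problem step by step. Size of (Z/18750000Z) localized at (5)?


5-primary part: 18750000=5^8*48
Size=5^8=390625


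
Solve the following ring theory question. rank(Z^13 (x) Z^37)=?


rank(M(x)N) = rank(M)*rank(N)
13*37 = 481


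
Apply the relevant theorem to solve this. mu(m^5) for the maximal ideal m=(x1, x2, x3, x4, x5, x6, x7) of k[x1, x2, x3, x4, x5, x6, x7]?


Graded Nakayama: mu(m^d) = dim_k (m^d/m^(d+1)) = #degree-5 monomials in 7 vars
C(n+d-1,d)=C(11,5)=462


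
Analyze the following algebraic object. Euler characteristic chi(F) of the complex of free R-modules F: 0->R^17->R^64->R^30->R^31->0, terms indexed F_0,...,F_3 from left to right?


chi = sum (-1)^i * rank:
(-1)^0*17=17
(-1)^1*64=-64
(-1)^2*30=30
(-1)^3*31=-31
chi=-48


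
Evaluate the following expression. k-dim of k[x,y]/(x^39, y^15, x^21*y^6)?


k[x,y]/I, I = (x^39, y^15, x^21*y^6)
Rect: 39x15=585. Corner: (39-21)x(15-6)=162.
dim = 585-162 = 423


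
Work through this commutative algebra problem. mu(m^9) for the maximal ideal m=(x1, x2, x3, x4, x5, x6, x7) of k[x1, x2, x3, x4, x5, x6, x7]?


Graded Nakayama: mu(m^d) = dim_k (m^d/m^(d+1)) = #degree-9 monomials in 7 vars
C(n+d-1,d)=C(15,9)=5005


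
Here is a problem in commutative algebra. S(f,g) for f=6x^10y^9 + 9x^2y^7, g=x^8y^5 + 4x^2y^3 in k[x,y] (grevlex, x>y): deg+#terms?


LT(f)=6x^10y^9, LT(g)=x^8y^5
lcm(LM)=x^10y^9
S(f,g) (scaled by 6 to clear denominators) = 1*f - 6x^2y^4*g = -24x^4y^7 + 9x^2y^7
2 terms, deg 11.
11+2=13


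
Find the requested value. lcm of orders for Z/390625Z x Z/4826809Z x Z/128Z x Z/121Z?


Exponent = lcm of the cyclic orders; pairwise coprime => product.
5^8*13^6*2^7*11^2=390625*4826809*128*121=29202194450000000


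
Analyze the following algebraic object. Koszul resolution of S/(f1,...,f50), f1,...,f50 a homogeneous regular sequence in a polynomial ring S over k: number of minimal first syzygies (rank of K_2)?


Regular sequence => Koszul complex is the minimal free resolution.
Syz_1 minimally generated by Koszul relations f_i*e_j - f_j*e_i (i<j): mu(Syz_1) = beta_2 = C(m,2) = m(m-1)/2
m=50
50*49/2 = 1225


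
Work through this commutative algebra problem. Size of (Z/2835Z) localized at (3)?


3-primary part: 2835=3^4*35
Size=3^4=81


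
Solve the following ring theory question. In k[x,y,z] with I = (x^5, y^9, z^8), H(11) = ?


Need i<5, j<9, k<8 with i+j+k=11.
For each i, j ranges over max(0,11-i-7)..min(8,11-i):
  i=0: j in [4,8] -> 5
  i=1: j in [3,8] -> 6
  i=2: j in [2,8] -> 7
  i=3: j in [1,8] -> 8
  i=4: j in [0,7] -> 8
H(11) = 5+6+7+8+8 = 34


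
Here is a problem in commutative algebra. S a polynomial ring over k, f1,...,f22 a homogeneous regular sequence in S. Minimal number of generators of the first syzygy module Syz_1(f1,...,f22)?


Regular sequence => Koszul complex is the minimal free resolution.
Syz_1 minimally generated by Koszul relations f_i*e_j - f_j*e_i (i<j): mu(Syz_1) = beta_2 = C(m,2) = m(m-1)/2
m=22
22*21/2 = 231


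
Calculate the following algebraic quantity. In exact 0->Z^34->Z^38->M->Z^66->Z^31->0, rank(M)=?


Alt sum=0:
(-1)^0*34 + (-1)^1*38 + (-1)^2*? + (-1)^3*66 + (-1)^4*31=0
rank(M)=39


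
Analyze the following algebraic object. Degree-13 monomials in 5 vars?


C(d+n-1,n-1)=C(17,4)=2380


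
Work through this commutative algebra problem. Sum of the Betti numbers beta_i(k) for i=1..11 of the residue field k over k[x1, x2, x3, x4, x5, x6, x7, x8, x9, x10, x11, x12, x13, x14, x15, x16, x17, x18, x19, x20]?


Koszul resolution: beta_i(k)=C(n,i), n=20
C(20,1)=20, C(20,2)=190, C(20,3)=1140, C(20,4)=4845, C(20,5)=15504, C(20,6)=38760, C(20,7)=77520, C(20,8)=125970, C(20,9)=167960, C(20,10)=184756, C(20,11)=167960
Sum=784625


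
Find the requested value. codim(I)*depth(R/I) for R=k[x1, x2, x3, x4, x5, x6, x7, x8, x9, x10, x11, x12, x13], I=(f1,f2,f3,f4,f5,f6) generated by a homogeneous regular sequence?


codim=6, depth=dim(R/I)=13-6=7
Product=6*7=42


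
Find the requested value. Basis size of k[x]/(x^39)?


Basis: 1,x,...,x^38
dim=39


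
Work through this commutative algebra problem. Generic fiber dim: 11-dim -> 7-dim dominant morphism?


dim(fiber)=dim(X)-dim(Y)=11-7=4


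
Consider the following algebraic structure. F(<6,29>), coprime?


gcd(6,29)=1 => F=ab-a-b=6*29-6-29=174-35=139


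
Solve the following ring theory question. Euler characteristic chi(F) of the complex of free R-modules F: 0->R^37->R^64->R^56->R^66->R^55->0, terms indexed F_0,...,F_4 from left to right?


chi = sum (-1)^i * rank:
(-1)^0*37=37
(-1)^1*64=-64
(-1)^2*56=56
(-1)^3*66=-66
(-1)^4*55=55
chi=18


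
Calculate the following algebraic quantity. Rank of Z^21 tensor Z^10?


rank(M(x)N) = rank(M)*rank(N)
21*10 = 210


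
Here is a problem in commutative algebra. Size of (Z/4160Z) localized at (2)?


2-primary part: 4160=2^6*65
Size=2^6=64


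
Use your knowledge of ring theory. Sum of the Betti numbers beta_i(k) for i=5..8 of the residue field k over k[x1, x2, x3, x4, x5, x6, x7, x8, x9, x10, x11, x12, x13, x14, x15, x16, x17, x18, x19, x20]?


Koszul resolution: beta_i(k)=C(n,i), n=20
C(20,5)=15504, C(20,6)=38760, C(20,7)=77520, C(20,8)=125970
Sum=257754


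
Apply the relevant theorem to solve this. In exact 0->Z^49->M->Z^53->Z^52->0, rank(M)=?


Alt sum=0:
(-1)^0*49 + (-1)^1*? + (-1)^2*53 + (-1)^3*52=0
rank(M)=50


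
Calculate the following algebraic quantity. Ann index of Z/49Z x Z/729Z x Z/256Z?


Exponent = lcm of the cyclic orders; pairwise coprime => product.
7^2*3^6*2^8=49*729*256=9144576


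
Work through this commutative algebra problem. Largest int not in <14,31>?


gcd(14,31)=1 => F=ab-a-b=14*31-14-31=434-45=389


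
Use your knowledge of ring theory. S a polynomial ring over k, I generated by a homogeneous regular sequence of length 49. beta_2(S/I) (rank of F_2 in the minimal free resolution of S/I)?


Regular sequence => Koszul complex is the minimal free resolution.
Syz_1 minimally generated by Koszul relations f_i*e_j - f_j*e_i (i<j): mu(Syz_1) = beta_2 = C(m,2) = m(m-1)/2
m=49
49*48/2 = 1176


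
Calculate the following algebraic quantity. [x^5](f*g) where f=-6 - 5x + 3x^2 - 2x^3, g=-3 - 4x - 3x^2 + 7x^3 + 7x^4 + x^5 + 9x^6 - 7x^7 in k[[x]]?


[x^5] = sum a_i*b_j, i+j=5
  -6*1=-6
  -5*7=-35
  3*7=21
  -2*-3=6
Sum=-14


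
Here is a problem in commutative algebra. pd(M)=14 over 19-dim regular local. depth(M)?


pd+depth=depth(R)=19
depth=19-14=5


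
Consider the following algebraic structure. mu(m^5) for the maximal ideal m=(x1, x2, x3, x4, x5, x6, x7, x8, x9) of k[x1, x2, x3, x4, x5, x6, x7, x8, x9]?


Graded Nakayama: mu(m^d) = dim_k (m^d/m^(d+1)) = #degree-5 monomials in 9 vars
C(n+d-1,d)=C(13,5)=1287


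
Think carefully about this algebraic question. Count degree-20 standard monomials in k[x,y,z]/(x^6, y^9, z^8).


Need i<6, j<9, k<8 with i+j+k=20.
For each i, j ranges over max(0,20-i-7)..min(8,20-i):
  i=0: j in [13,8] -> 0
  i=1: j in [12,8] -> 0
  i=2: j in [11,8] -> 0
  i=3: j in [10,8] -> 0
  i=4: j in [9,8] -> 0
  i=5: j in [8,8] -> 1
H(20) = 0+0+0+0+0+1 = 1


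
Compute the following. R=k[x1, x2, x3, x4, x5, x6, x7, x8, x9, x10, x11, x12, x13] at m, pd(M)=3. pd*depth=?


pd+depth=13
depth=13-3=10
pd*depth=3*10=30


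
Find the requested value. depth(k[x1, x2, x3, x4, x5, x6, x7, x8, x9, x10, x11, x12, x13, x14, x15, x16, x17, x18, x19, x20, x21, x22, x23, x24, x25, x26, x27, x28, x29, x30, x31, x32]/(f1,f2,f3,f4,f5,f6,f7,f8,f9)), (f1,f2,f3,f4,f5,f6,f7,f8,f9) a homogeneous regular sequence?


depth(R)=32
depth(R/I)=32-9=23


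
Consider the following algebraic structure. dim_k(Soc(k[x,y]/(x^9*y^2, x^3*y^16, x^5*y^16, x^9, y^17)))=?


Socle = ann(m) = span of standard monomials u with x*u, y*u in I (staircase corners).
Redundant generators: x^9*y^2, x^5*y^16
Minimal generators: x^9, x^3*y^16, y^17
Corners: x^2y^16, x^8y^15
Socle dim=2


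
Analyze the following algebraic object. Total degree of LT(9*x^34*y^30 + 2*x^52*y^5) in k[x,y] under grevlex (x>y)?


LT: 9*x^34*y^30
deg_x=34, deg_y=30
Total=34+30=64


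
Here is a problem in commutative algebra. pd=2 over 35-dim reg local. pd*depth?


pd+depth=35
depth=35-2=33
pd*depth=2*33=66


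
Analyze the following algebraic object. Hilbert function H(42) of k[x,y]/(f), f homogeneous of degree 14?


H(t)=d for t>=d-1.
d=14, t=42
H(42)=14


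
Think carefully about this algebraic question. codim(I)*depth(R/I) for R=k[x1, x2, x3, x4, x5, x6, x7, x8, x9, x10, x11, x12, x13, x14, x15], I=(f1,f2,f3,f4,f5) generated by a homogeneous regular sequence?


codim=5, depth=dim(R/I)=15-5=10
Product=5*10=50


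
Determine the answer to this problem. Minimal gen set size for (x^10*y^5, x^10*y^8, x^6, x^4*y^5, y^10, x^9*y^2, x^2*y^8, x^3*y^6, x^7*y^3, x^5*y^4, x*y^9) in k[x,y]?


Remove redundant (divisible by others).
x^10*y^8 redundant.
x^7*y^3 redundant.
x^9*y^2 redundant.
x^10*y^5 redundant.
Min: x^6, x^5*y^4, x^4*y^5, x^3*y^6, x^2*y^8, x*y^9, y^10
Count=7


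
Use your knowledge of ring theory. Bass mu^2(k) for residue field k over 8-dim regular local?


C(n,i)=C(8,2)=28


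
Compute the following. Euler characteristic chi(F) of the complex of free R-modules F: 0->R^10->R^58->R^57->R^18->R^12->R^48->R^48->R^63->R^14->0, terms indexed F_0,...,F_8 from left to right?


chi = sum (-1)^i * rank:
(-1)^0*10=10
(-1)^1*58=-58
(-1)^2*57=57
(-1)^3*18=-18
(-1)^4*12=12
(-1)^5*48=-48
(-1)^6*48=48
(-1)^7*63=-63
(-1)^8*14=14
chi=-46


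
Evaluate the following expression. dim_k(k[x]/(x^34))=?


Basis: 1,x,...,x^33
dim=34


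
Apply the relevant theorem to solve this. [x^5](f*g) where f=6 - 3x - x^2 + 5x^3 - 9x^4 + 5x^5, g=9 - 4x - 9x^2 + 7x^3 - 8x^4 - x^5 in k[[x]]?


[x^5] = sum a_i*b_j, i+j=5
  6*-1=-6
  -3*-8=24
  -1*7=-7
  5*-9=-45
  -9*-4=36
  5*9=45
Sum=47


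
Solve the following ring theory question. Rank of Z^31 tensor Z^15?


rank(M(x)N) = rank(M)*rank(N)
31*15 = 465


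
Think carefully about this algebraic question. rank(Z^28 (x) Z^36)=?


rank(M(x)N) = rank(M)*rank(N)
28*36 = 1008


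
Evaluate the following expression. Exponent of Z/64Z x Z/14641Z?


Exponent = lcm of the cyclic orders; pairwise coprime => product.
2^6*11^4=64*14641=937024


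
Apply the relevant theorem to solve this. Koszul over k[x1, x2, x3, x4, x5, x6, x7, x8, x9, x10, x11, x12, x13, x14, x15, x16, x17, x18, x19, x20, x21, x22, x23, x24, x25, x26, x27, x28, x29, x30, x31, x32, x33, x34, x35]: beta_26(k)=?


C(n,i)=C(35,26)=70607460


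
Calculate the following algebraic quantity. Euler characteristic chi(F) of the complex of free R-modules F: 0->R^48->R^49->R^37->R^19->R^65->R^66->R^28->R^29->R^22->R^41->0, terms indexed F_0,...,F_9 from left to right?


chi = sum (-1)^i * rank:
(-1)^0*48=48
(-1)^1*49=-49
(-1)^2*37=37
(-1)^3*19=-19
(-1)^4*65=65
(-1)^5*66=-66
(-1)^6*28=28
(-1)^7*29=-29
(-1)^8*22=22
(-1)^9*41=-41
chi=-4


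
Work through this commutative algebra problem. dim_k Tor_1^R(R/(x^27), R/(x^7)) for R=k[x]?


Tor_1(R/I,R/J)=(I cap J)/IJ=(x^27)/(x^34)
dim=34-27=min(27,7)=7


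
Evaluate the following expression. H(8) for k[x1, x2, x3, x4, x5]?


C(d+n-1,n-1)=C(12,4)=495


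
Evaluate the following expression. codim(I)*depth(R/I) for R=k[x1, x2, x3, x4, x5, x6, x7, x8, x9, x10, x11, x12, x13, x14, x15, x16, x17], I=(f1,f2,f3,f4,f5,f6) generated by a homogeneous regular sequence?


codim=6, depth=dim(R/I)=17-6=11
Product=6*11=66


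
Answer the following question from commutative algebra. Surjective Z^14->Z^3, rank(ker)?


rank(ker) = 14-3 = 11


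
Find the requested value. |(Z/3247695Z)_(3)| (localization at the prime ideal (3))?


3-primary part: 3247695=3^10*55
Size=3^10=59049


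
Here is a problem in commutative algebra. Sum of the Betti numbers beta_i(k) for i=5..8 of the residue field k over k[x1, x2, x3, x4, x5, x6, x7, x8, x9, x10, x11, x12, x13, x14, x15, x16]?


Koszul resolution: beta_i(k)=C(n,i), n=16
C(16,5)=4368, C(16,6)=8008, C(16,7)=11440, C(16,8)=12870
Sum=36686


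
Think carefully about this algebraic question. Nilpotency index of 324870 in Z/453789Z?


324870^k mod 453789:
k=1: 324870
k=2: 86436
k=3: 0
First zero at k = 3


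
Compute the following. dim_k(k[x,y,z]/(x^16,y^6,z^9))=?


Basis: x^iy^jz^k, i<16,j<6,k<9
16*6*9=864


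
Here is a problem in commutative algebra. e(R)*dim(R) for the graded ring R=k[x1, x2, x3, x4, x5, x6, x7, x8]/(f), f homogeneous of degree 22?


e(R)=deg(f)=22, dim(R)=8-1=7
e*dim=22*7=154


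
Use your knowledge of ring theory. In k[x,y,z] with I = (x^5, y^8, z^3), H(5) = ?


Need i<5, j<8, k<3 with i+j+k=5.
For each i, j ranges over max(0,5-i-2)..min(7,5-i):
  i=0: j in [3,5] -> 3
  i=1: j in [2,4] -> 3
  i=2: j in [1,3] -> 3
  i=3: j in [0,2] -> 3
  i=4: j in [0,1] -> 2
H(5) = 3+3+3+3+2 = 14


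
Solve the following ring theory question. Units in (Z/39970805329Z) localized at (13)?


Local ring = Z/815730721Z.
phi(815730721) = 13^7*(13-1) = 752982204


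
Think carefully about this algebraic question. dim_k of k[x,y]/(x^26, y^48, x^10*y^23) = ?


k[x,y]/I, I = (x^26, y^48, x^10*y^23)
Rect: 26x48=1248. Corner: (26-10)x(48-23)=400.
dim = 1248-400 = 848


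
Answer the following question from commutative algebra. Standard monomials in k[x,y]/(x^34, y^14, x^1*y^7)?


k[x,y]/I, I = (x^34, y^14, x^1*y^7)
Rect: 34x14=476. Corner: (34-1)x(14-7)=231.
dim = 476-231 = 245


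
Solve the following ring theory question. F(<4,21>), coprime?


gcd(4,21)=1 => F=ab-a-b=4*21-4-21=84-25=59


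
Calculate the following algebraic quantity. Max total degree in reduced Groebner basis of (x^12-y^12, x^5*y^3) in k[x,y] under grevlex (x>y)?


LT(f1)=x^12, LT(f2)=x^5y^3, lcm=x^12y^3
S(f1,f2) = y^3*f1 - x^7*f2 = -y^15
Reduced GB = {f1, f2, y^15}; degrees 12, 8, 15
Max = 15


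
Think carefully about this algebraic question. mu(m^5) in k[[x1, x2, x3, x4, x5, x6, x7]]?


C(n+d-1,d)=C(11,5)=462


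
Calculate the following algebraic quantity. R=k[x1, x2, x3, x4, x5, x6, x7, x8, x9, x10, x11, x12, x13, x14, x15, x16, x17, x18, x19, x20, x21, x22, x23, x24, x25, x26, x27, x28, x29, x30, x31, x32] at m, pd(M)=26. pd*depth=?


pd+depth=32
depth=32-26=6
pd*depth=26*6=156


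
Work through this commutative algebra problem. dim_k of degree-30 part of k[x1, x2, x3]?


C(d+n-1,n-1)=C(32,2)=496


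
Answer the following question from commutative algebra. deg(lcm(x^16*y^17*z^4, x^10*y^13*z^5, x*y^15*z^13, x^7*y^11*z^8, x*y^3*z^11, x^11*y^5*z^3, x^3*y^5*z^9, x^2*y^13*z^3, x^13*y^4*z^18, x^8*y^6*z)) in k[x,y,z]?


lcm = componentwise max:
x: max(16,10,1,7,1,11,3,2,13,8)=16
y: max(17,13,15,11,3,5,5,13,4,6)=17
z: max(4,5,13,8,11,3,9,3,18,1)=18
Total=16+17+18=51


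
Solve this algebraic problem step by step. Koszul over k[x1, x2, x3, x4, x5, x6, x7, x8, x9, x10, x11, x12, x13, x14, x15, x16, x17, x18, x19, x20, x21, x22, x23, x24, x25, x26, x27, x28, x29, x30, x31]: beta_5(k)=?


C(n,i)=C(31,5)=169911


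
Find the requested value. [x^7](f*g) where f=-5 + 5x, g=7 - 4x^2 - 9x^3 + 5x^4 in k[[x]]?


[x^7] = sum a_i*b_j, i+j=7
Sum=0


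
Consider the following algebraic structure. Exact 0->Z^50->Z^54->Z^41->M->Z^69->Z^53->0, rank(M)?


Alt sum=0:
(-1)^0*50 + (-1)^1*54 + (-1)^2*41 + (-1)^3*? + (-1)^4*69 + (-1)^5*53=0
rank(M)=53


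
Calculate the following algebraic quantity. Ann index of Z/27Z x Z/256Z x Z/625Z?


Exponent = lcm of the cyclic orders; pairwise coprime => product.
3^3*2^8*5^4=27*256*625=4320000


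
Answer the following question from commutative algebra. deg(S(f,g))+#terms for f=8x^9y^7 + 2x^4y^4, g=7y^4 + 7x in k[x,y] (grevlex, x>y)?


LT(f)=8x^9y^7, LT(g)=7y^4
lcm(LM)=x^9y^7
S(f,g) (scaled by 56 to clear denominators) = 7*f - 8x^9y^3*g = -56x^10y^3 + 14x^4y^4
2 terms, deg 13.
13+2=15


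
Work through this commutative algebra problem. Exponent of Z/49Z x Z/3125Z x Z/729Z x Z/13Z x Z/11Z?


Exponent = lcm of the cyclic orders; pairwise coprime => product.
7^2*5^5*3^6*13^1*11^1=49*3125*729*13*11=15962821875


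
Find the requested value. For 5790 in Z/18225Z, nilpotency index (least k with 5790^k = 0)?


5790^k mod 18225:
k=1: 5790
k=2: 8325
k=3: 14850
k=4: 14175
k=5: 6075
k=6: 0
First zero at k = 6


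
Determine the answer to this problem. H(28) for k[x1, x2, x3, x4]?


C(d+n-1,n-1)=C(31,3)=4495


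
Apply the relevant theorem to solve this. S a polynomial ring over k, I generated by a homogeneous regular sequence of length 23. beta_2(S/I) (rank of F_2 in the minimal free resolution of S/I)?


Regular sequence => Koszul complex is the minimal free resolution.
Syz_1 minimally generated by Koszul relations f_i*e_j - f_j*e_i (i<j): mu(Syz_1) = beta_2 = C(m,2) = m(m-1)/2
m=23
23*22/2 = 253


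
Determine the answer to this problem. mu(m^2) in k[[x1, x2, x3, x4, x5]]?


C(n+d-1,d)=C(6,2)=15


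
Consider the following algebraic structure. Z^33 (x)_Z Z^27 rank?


rank(M(x)N) = rank(M)*rank(N)
33*27 = 891


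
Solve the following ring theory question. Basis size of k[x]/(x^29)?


Basis: 1,x,...,x^28
dim=29


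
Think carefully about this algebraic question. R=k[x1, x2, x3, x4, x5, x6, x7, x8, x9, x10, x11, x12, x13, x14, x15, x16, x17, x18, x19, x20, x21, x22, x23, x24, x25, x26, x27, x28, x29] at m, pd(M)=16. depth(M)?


pd+depth=depth(R)=29
depth=29-16=13


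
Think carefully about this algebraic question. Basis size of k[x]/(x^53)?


Basis: 1,x,...,x^52
dim=53


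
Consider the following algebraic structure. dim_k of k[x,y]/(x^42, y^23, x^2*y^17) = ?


k[x,y]/I, I = (x^42, y^23, x^2*y^17)
Rect: 42x23=966. Corner: (42-2)x(23-17)=240.
dim = 966-240 = 726


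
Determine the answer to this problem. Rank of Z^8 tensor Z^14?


rank(M(x)N) = rank(M)*rank(N)
8*14 = 112


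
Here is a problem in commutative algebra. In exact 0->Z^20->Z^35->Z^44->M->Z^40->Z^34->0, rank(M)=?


Alt sum=0:
(-1)^0*20 + (-1)^1*35 + (-1)^2*44 + (-1)^3*? + (-1)^4*40 + (-1)^5*34=0
rank(M)=35


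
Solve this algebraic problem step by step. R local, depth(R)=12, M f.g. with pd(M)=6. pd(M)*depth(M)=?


pd+depth=12
depth=12-6=6
pd*depth=6*6=36


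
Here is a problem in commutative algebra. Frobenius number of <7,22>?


gcd(7,22)=1 => F=ab-a-b=7*22-7-22=154-29=125


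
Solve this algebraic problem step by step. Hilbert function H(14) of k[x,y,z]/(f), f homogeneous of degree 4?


C(16,2)-C(12,2)=120-66=54


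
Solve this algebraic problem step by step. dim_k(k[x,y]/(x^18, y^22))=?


Basis: x^i*y^j, i<18, j<22
18*22=396


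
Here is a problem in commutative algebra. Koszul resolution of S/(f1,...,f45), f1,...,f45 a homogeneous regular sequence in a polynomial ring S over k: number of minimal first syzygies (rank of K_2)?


Regular sequence => Koszul complex is the minimal free resolution.
Syz_1 minimally generated by Koszul relations f_i*e_j - f_j*e_i (i<j): mu(Syz_1) = beta_2 = C(m,2) = m(m-1)/2
m=45
45*44/2 = 990


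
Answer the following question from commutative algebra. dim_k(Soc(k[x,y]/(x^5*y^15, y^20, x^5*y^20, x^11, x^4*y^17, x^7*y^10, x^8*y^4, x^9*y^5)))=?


Socle = ann(m) = span of standard monomials u with x*u, y*u in I (staircase corners).
Redundant generators: x^9*y^5, x^5*y^20
Minimal generators: x^11, x^8*y^4, x^7*y^10, x^5*y^15, x^4*y^17, y^20
Corners: x^3y^19, x^4y^16, x^6y^14, x^7y^9, x^10y^3
Socle dim=5


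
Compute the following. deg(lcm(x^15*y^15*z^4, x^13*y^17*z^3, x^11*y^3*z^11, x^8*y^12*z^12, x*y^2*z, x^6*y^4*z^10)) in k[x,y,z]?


lcm = componentwise max:
x: max(15,13,11,8,1,6)=15
y: max(15,17,3,12,2,4)=17
z: max(4,3,11,12,1,10)=12
Total=15+17+12=44


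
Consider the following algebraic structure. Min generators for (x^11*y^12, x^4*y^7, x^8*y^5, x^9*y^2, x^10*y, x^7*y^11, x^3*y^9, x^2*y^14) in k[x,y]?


Remove redundant (divisible by others).
x^11*y^12 redundant.
x^7*y^11 redundant.
Min: x^10*y, x^9*y^2, x^8*y^5, x^4*y^7, x^3*y^9, x^2*y^14
Count=6


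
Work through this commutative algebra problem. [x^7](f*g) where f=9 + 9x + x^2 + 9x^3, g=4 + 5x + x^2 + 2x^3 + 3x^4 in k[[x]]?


[x^7] = sum a_i*b_j, i+j=7
  9*3=27
Sum=27


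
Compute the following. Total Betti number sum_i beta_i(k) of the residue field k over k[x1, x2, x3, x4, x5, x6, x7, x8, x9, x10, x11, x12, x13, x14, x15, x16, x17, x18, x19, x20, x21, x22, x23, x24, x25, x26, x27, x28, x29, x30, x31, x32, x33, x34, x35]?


Koszul resolution: beta_i(k)=C(n,i), n=35
sum_i C(35,i) = 2^35 = 34359738368


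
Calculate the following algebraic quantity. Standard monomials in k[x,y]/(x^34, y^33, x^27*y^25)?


k[x,y]/I, I = (x^34, y^33, x^27*y^25)
Rect: 34x33=1122. Corner: (34-27)x(33-25)=56.
dim = 1122-56 = 1066


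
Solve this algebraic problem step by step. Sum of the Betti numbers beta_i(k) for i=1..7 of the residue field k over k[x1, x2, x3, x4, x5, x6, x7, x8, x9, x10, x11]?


Koszul resolution: beta_i(k)=C(n,i), n=11
C(11,1)=11, C(11,2)=55, C(11,3)=165, C(11,4)=330, C(11,5)=462, C(11,6)=462, C(11,7)=330
Sum=1815


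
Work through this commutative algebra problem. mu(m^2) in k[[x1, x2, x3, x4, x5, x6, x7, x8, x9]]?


C(n+d-1,d)=C(10,2)=45


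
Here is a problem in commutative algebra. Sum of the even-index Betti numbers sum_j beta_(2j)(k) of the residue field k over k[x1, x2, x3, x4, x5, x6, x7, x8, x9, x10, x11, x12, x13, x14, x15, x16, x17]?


Koszul resolution: beta_i(k)=C(n,i), n=17
sum_even C(17,i) = 2^(n-1) = 2^16 = 65536


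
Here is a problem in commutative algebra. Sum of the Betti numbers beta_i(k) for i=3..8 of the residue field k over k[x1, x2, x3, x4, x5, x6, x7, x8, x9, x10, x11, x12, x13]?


Koszul resolution: beta_i(k)=C(n,i), n=13
C(13,3)=286, C(13,4)=715, C(13,5)=1287, C(13,6)=1716, C(13,7)=1716, C(13,8)=1287
Sum=7007


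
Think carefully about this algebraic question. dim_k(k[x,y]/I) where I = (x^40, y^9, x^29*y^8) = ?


k[x,y]/I, I = (x^40, y^9, x^29*y^8)
Rect: 40x9=360. Corner: (40-29)x(9-8)=11.
dim = 360-11 = 349


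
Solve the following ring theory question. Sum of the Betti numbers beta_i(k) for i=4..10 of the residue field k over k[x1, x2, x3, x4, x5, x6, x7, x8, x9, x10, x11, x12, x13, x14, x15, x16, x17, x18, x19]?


Koszul resolution: beta_i(k)=C(n,i), n=19
C(19,4)=3876, C(19,5)=11628, C(19,6)=27132, C(19,7)=50388, C(19,8)=75582, C(19,9)=92378, C(19,10)=92378
Sum=353362


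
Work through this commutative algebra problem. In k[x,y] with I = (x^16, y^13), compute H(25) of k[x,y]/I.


k[x,y], I = (x^16, y^13), d = 25
Need i < 16 and d-i < 13.
Range: 13 <= i <= 15.
H(25) = 3


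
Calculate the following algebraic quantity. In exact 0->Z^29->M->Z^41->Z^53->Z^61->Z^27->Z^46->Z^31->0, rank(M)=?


Alt sum=0:
(-1)^0*29 + (-1)^1*? + (-1)^2*41 + (-1)^3*53 + (-1)^4*61 + (-1)^5*27 + (-1)^6*46 + (-1)^7*31=0
rank(M)=66


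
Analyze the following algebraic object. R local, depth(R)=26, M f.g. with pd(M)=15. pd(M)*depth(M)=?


pd+depth=26
depth=26-15=11
pd*depth=15*11=165


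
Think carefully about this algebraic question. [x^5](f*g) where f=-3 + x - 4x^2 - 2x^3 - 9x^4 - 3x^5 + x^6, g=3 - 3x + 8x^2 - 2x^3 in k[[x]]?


[x^5] = sum a_i*b_j, i+j=5
  -4*-2=8
  -2*8=-16
  -9*-3=27
  -3*3=-9
Sum=10


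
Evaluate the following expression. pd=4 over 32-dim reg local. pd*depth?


pd+depth=32
depth=32-4=28
pd*depth=4*28=112


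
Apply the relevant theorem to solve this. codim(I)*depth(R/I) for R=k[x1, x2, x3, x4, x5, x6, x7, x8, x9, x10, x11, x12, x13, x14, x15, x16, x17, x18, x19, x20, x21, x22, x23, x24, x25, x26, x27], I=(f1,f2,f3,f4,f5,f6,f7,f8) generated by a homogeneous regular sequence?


codim=8, depth=dim(R/I)=27-8=19
Product=8*19=152


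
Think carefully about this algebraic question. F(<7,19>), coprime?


gcd(7,19)=1 => F=ab-a-b=7*19-7-19=133-26=107


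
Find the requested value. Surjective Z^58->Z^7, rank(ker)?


rank(ker) = 58-7 = 51


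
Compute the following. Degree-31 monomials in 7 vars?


C(d+n-1,n-1)=C(37,6)=2324784


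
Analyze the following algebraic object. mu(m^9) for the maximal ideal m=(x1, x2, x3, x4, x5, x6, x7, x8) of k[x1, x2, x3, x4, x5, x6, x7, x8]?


Graded Nakayama: mu(m^d) = dim_k (m^d/m^(d+1)) = #degree-9 monomials in 8 vars
C(n+d-1,d)=C(16,9)=11440


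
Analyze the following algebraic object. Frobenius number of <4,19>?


gcd(4,19)=1 => F=ab-a-b=4*19-4-19=76-23=53


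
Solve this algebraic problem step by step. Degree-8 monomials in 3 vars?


C(d+n-1,n-1)=C(10,2)=45


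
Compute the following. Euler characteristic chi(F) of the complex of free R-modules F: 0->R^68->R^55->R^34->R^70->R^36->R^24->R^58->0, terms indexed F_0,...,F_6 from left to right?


chi = sum (-1)^i * rank:
(-1)^0*68=68
(-1)^1*55=-55
(-1)^2*34=34
(-1)^3*70=-70
(-1)^4*36=36
(-1)^5*24=-24
(-1)^6*58=58
chi=47


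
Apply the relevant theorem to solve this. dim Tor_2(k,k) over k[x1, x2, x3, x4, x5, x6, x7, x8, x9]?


Koszul: C(n,i)=C(9,2)=36


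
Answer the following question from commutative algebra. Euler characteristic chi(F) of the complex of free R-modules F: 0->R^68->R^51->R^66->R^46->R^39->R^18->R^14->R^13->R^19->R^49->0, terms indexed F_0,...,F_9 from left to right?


chi = sum (-1)^i * rank:
(-1)^0*68=68
(-1)^1*51=-51
(-1)^2*66=66
(-1)^3*46=-46
(-1)^4*39=39
(-1)^5*18=-18
(-1)^6*14=14
(-1)^7*13=-13
(-1)^8*19=19
(-1)^9*49=-49
chi=29


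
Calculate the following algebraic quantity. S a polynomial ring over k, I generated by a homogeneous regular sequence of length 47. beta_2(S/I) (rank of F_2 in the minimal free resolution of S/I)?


Regular sequence => Koszul complex is the minimal free resolution.
Syz_1 minimally generated by Koszul relations f_i*e_j - f_j*e_i (i<j): mu(Syz_1) = beta_2 = C(m,2) = m(m-1)/2
m=47
47*46/2 = 1081


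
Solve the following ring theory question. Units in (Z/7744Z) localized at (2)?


Local ring = Z/64Z.
phi(64) = 2^5*(2-1) = 32


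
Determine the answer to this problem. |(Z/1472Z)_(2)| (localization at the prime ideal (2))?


2-primary part: 1472=2^6*23
Size=2^6=64


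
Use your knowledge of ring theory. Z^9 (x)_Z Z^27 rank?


rank(M(x)N) = rank(M)*rank(N)
9*27 = 243


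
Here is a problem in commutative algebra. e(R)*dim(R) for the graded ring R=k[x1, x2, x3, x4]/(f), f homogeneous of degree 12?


e(R)=deg(f)=12, dim(R)=4-1=3
e*dim=12*3=36


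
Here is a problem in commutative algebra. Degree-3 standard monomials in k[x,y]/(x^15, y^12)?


k[x,y], I = (x^15, y^12), d = 3
Need i < 15 and d-i < 12.
Range: 0 <= i <= 3.
H(3) = 4


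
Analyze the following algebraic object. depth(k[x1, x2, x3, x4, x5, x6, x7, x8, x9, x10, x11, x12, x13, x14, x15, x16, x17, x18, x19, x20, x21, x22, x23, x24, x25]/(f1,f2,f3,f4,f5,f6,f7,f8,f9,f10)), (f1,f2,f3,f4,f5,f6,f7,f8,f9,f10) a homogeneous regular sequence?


depth(R)=25
depth(R/I)=25-10=15


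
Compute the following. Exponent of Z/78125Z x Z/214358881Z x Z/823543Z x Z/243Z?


Exponent = lcm of the cyclic orders; pairwise coprime => product.
5^7*11^8*7^7*3^5=78125*214358881*823543*243=3351383022835786640625


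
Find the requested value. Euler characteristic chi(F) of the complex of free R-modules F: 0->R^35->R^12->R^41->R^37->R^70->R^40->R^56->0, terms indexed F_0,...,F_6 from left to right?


chi = sum (-1)^i * rank:
(-1)^0*35=35
(-1)^1*12=-12
(-1)^2*41=41
(-1)^3*37=-37
(-1)^4*70=70
(-1)^5*40=-40
(-1)^6*56=56
chi=113


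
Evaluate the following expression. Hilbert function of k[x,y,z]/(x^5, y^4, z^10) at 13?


Need i<5, j<4, k<10 with i+j+k=13.
For each i, j ranges over max(0,13-i-9)..min(3,13-i):
  i=0: j in [4,3] -> 0
  i=1: j in [3,3] -> 1
  i=2: j in [2,3] -> 2
  i=3: j in [1,3] -> 3
  i=4: j in [0,3] -> 4
H(13) = 0+1+2+3+4 = 10


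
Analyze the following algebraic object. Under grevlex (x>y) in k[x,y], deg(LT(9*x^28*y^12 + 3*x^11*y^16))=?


LT: 9*x^28*y^12
deg_x=28, deg_y=12
Total=28+12=40
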